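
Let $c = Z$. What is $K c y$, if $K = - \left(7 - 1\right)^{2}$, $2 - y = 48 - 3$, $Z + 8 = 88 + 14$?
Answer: $145512$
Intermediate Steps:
$Z = 94$ ($Z = -8 + \left(88 + 14\right) = -8 + 102 = 94$)
$c = 94$
$y = -43$ ($y = 2 - \left(48 - 3\right) = 2 - 45 = -43$)
$K = -36$ ($K = - 6^{2} = \left(-1\right) 36 = -36$)
$K c y = \left(-36\right) 94 \left(-43\right) = \left(-3384\right) \left(-43\right) = 145512$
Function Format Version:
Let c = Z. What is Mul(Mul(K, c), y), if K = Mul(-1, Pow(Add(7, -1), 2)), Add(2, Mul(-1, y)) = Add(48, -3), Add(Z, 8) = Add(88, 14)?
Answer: 145512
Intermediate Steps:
Z = 94 (Z = Add(-8, Add(88, 14)) = Add(-8, 102) = 94)
c = 94
y = -43 (y = Add(2, Mul(-1, Add(48, -3))) = Add(2, Mul(-1, 45)) = Add(2, -45) = -43)
K = -36 (K = Mul(-1, Pow(6, 2)) = Mul(-1, 36) = -36)
Mul(Mul(K, c), y) = Mul(Mul(-36, 94), -43) = Mul(-3384, -43) = 145512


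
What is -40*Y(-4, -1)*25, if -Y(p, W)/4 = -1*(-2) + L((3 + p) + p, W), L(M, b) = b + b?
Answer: 0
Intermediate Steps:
L(M, b) = 2*b
Y(p, W) = -8 - 8*W (Y(p, W) = -4*(-1*(-2) + 2*W) = -4*(2 + 2*W) = -8 - 8*W)
-40*Y(-4, -1)*25 = -40*(-8 - 8*(-1))*25 = -40*(-8 + 8)*25 = -40*0*25 = 0*25 = 0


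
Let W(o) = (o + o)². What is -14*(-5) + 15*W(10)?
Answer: 6070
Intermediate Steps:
W(o) = 4*o² (W(o) = (2*o)² = 4*o²)
-14*(-5) + 15*W(10) = -14*(-5) + 15*(4*10²) = 70 + 15*(4*100) = 70 + 15*400 = 70 + 6000 = 6070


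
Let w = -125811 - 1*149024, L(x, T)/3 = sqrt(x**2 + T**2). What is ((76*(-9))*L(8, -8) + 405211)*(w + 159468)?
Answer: -46747977437 + 1893864672*sqrt(2) ≈ -4.4070e+10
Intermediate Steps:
L(x, T) = 3*sqrt(T**2 + x**2) (L(x, T) = 3*sqrt(x**2 + T**2) = 3*sqrt(T**2 + x**2))
w = -274835 (w = -125811 - 149024 = -274835)
((76*(-9))*L(8, -8) + 405211)*(w + 159468) = ((76*(-9))*(3*sqrt((-8)**2 + 8**2)) + 405211)*(-274835 + 159468) = (-2052*sqrt(64 + 64) + 405211)*(-115367) = (-2052*sqrt(128) + 405211)*(-115367) = (-2052*8*sqrt(2) + 405211)*(-115367) = (-16416*sqrt(2) + 405211)*(-115367) = (405211 - 16416*sqrt(2))*(-115367) = -46747977437 + 1893864672*sqrt(2)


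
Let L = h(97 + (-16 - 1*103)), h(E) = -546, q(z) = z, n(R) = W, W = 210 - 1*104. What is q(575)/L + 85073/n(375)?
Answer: 11597227/14469 ≈ 801.52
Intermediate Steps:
W = 106 (W = 210 - 104 = 106)
n(R) = 106
L = -546
q(575)/L + 85073/n(375) = 575/(-546) + 85073/106 = 575*(-1/546) + 85073*(1/106) = -575/546 + 85073/106 = 11597227/14469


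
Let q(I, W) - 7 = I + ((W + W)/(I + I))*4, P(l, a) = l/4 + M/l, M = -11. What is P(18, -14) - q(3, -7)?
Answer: 29/9 ≈ 3.2222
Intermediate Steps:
P(l, a) = -11/l + l/4 (P(l, a) = l/4 - 11/l = -11/l + l/4)
q(I, W) = 7 + I + 4*W/I (q(I, W) = 7 + (I + ((W + W)/(I + I))*4) = 7 + (I + ((2*W)/((2*I)))*4) = 7 + (I + ((2*W)*(1/(2*I)))*4) = 7 + (I + (W/I)*4) = 7 + (I + 4*W/I) = 7 + I + 4*W/I)
P(18, -14) - q(3, -7) = (-11/18 + (1/4)*18) - (7 + 3 + 4*(-7)/3) = (-11*1/18 + 9/2) - (7 + 3 + 4*(-7)*(1/3)) = (-11/18 + 9/2) - (7 + 3 - 28/3) = 35/9 - 1*2/3 = 35/9 - 2/3 = 29/9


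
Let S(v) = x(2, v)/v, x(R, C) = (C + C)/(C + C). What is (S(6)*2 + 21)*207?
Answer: 4416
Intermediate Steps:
x(R, C) = 1 (x(R, C) = (2*C)/((2*C)) = (2*C)*(1/(2*C)) = 1)
S(v) = 1/v
(S(6)*2 + 21)*207 = (2/6 + 21)*207 = ((⅙)*2 + 21)*207 = (⅓ + 21)*207 = (64/3)*207 = 4416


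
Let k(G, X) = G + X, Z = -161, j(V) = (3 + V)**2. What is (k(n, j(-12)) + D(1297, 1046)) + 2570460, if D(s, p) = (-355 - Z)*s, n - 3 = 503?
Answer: 2319429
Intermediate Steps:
n = 506 (n = 3 + 503 = 506)
D(s, p) = -194*s (D(s, p) = (-355 - 1*(-161))*s = (-355 + 161)*s = -194*s)
(k(n, j(-12)) + D(1297, 1046)) + 2570460 = ((506 + (3 - 12)**2) - 194*1297) + 2570460 = ((506 + (-9)**2) - 251618) + 2570460 = ((506 + 81) - 251618) + 2570460 = (587 - 251618) + 2570460 = -251031 + 2570460 = 2319429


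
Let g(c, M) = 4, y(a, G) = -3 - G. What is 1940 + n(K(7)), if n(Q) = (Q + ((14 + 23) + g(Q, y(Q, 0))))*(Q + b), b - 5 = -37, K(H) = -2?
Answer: 614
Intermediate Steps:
b = -32 (b = 5 - 37 = -32)
n(Q) = (-32 + Q)*(41 + Q) (n(Q) = (Q + ((14 + 23) + 4))*(Q - 32) = (Q + (37 + 4))*(-32 + Q) = (Q + 41)*(-32 + Q) = (41 + Q)*(-32 + Q) = (-32 + Q)*(41 + Q))
1940 + n(K(7)) = 1940 + (-1312 + (-2)**2 + 9*(-2)) = 1940 + (-1312 + 4 - 18) = 1940 - 1326 = 614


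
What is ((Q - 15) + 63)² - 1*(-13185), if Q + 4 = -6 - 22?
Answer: 13441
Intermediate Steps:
Q = -32 (Q = -4 + (-6 - 22) = -4 - 28 = -32)
((Q - 15) + 63)² - 1*(-13185) = ((-32 - 15) + 63)² - 1*(-13185) = (-47 + 63)² + 13185 = 16² + 13185 = 256 + 13185 = 13441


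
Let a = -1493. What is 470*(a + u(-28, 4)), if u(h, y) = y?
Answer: -699830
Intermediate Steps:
470*(a + u(-28, 4)) = 470*(-1493 + 4) = 470*(-1489) = -699830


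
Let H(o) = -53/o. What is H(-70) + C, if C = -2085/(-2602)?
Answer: 70964/45535 ≈ 1.5584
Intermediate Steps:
C = 2085/2602 (C = -2085*(-1/2602) = 2085/2602 ≈ 0.80131)
H(-70) + C = -53/(-70) + 2085/2602 = -53*(-1/70) + 2085/2602 = 53/70 + 2085/2602 = 70964/45535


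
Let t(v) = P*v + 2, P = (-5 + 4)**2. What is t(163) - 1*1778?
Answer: -1613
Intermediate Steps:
P = 1 (P = (-1)**2 = 1)
t(v) = 2 + v (t(v) = 1*v + 2 = v + 2 = 2 + v)
t(163) - 1*1778 = (2 + 163) - 1*1778 = 165 - 1778 = -1613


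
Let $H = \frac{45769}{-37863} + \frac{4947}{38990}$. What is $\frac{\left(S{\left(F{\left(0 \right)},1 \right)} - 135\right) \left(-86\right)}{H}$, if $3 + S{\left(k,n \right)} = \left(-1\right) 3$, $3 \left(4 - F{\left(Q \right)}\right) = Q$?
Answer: $- \frac{2557335930660}{228175007} \approx -11208.0$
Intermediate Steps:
$F{\left(Q \right)} = 4 - \frac{Q}{3}$
$S{\left(k,n \right)} = -6$ ($S{\left(k,n \right)} = -3 - 3 = -6$)
$H = - \frac{228175007}{210896910}$ ($H = 45769 \left(- \frac{1}{37863}\right) + 4947 \cdot \frac{1}{38990} = - \frac{45769}{37863} + \frac{4947}{38990} = - \frac{228175007}{210896910} \approx -1.0819$)
$\frac{\left(S{\left(F{\left(0 \right)},1 \right)} - 135\right) \left(-86\right)}{H} = \frac{\left(-6 - 135\right) \left(-86\right)}{- \frac{228175007}{210896910}} = \left(-141\right) \left(-86\right) \left(- \frac{210896910}{228175007}\right) = 12126 \left(- \frac{210896910}{228175007}\right) = - \frac{2557335930660}{228175007}$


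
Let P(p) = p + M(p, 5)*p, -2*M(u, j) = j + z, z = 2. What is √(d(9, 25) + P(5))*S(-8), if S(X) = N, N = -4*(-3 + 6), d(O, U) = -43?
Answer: -6*I*√222 ≈ -89.398*I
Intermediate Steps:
N = -12 (N = -4*3 = -12)
S(X) = -12
M(u, j) = -1 - j/2 (M(u, j) = -(j + 2)/2 = -(2 + j)/2 = -1 - j/2)
P(p) = -5*p/2 (P(p) = p + (-1 - ½*5)*p = p + (-1 - 5/2)*p = p - 7*p/2 = -5*p/2)
√(d(9, 25) + P(5))*S(-8) = √(-43 - 5/2*5)*(-12) = √(-43 - 25/2)*(-12) = √(-111/2)*(-12) = (I*√222/2)*(-12) = -6*I*√222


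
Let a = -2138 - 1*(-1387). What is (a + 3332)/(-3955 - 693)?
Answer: -2581/4648 ≈ -0.55529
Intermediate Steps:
a = -751 (a = -2138 + 1387 = -751)
(a + 3332)/(-3955 - 693) = (-751 + 3332)/(-3955 - 693) = 2581/(-4648) = 2581*(-1/4648) = -2581/4648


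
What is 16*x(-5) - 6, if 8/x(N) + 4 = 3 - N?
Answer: 26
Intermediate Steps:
x(N) = 8/(-1 - N) (x(N) = 8/(-4 + (3 - N)) = 8/(-1 - N))
16*x(-5) - 6 = 16*(-8/(1 - 5)) - 6 = 16*(-8/(-4)) - 6 = 16*(-8*(-¼)) - 6 = 16*2 - 6 = 32 - 6 = 26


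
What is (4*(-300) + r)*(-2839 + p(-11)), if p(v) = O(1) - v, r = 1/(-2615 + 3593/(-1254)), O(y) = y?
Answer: 11136584442258/3282803 ≈ 3.3924e+6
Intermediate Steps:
r = -1254/3282803 (r = 1/(-2615 + 3593*(-1/1254)) = 1/(-2615 - 3593/1254) = 1/(-3282803/1254) = -1254/3282803 ≈ -0.00038199)
p(v) = 1 - v
(4*(-300) + r)*(-2839 + p(-11)) = (4*(-300) - 1254/3282803)*(-2839 + (1 - 1*(-11))) = (-1200 - 1254/3282803)*(-2839 + (1 + 11)) = -3939364854*(-2839 + 12)/3282803 = -3939364854/3282803*(-2827) = 11136584442258/3282803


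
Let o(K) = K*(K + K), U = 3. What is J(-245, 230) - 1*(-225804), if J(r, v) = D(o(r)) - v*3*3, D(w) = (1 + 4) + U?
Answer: 223742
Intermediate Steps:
o(K) = 2*K² (o(K) = K*(2*K) = 2*K²)
D(w) = 8 (D(w) = (1 + 4) + 3 = 5 + 3 = 8)
J(r, v) = 8 - 9*v (J(r, v) = 8 - v*3*3 = 8 - 3*v*3 = 8 - 9*v)
J(-245, 230) - 1*(-225804) = (8 - 9*230) - 1*(-225804) = (8 - 2070) + 225804 = -2062 + 225804 = 223742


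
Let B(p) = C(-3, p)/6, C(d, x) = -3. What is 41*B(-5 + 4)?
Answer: -41/2 ≈ -20.500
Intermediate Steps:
B(p) = -½ (B(p) = -3/6 = -3*⅙ = -½)
41*B(-5 + 4) = 41*(-½) = -41/2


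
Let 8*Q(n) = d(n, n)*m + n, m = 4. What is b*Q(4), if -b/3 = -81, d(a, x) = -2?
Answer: -243/2 ≈ -121.50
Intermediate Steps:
b = 243 (b = -3*(-81) = 243)
Q(n) = -1 + n/8 (Q(n) = (-2*4 + n)/8 = (-8 + n)/8 = -1 + n/8)
b*Q(4) = 243*(-1 + (⅛)*4) = 243*(-1 + ½) = 243*(-½) = -243/2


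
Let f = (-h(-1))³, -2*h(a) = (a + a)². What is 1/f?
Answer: ⅛ ≈ 0.12500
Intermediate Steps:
h(a) = -2*a² (h(a) = -(a + a)²/2 = -4*a²/2 = -2*a²)
f = 8 (f = (-(-2)*(-1)²)³ = (-(-2))³ = (-1*(-2))³ = 2³ = 8)
1/f = 1/8 = ⅛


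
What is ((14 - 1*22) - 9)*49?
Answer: -833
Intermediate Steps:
((14 - 1*22) - 9)*49 = ((14 - 22) - 9)*49 = (-8 - 9)*49 = -17*49 = -833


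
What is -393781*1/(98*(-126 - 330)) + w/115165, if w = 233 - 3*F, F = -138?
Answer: 45378702001/5146493520 ≈ 8.8174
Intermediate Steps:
w = 647 (w = 233 - 3*(-138) = 233 + 414 = 647)
-393781*1/(98*(-126 - 330)) + w/115165 = -393781*1/(98*(-126 - 330)) + 647/115165 = -393781/(98*(-456)) + 647*(1/115165) = -393781/(-44688) + 647/115165 = -393781*(-1/44688) + 647/115165 = 393781/44688 + 647/115165 = 45378702001/5146493520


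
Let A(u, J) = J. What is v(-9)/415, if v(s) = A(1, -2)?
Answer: -2/415 ≈ -0.0048193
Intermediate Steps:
v(s) = -2
v(-9)/415 = -2/415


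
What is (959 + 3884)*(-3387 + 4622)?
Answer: 5981105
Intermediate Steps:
(959 + 3884)*(-3387 + 4622) = 4843*1235 = 5981105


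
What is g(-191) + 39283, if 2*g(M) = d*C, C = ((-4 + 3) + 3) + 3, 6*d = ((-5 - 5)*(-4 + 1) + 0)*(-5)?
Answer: 78441/2 ≈ 39221.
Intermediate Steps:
d = -25 (d = (((-5 - 5)*(-4 + 1) + 0)*(-5))/6 = ((-10*(-3) + 0)*(-5))/6 = ((30 + 0)*(-5))/6 = (30*(-5))/6 = (⅙)*(-150) = -25)
C = 5 (C = (-1 + 3) + 3 = 2 + 3 = 5)
g(M) = -125/2 (g(M) = (-25*5)/2 = (½)*(-125) = -125/2)
g(-191) + 39283 = -125/2 + 39283 = 78441/2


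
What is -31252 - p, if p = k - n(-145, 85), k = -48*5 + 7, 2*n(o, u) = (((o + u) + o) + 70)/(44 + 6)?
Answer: -620407/20 ≈ -31020.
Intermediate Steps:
n(o, u) = 7/10 + o/50 + u/100 (n(o, u) = ((((o + u) + o) + 70)/(44 + 6))/2 = (((u + 2*o) + 70)/50)/2 = ((70 + u + 2*o)*(1/50))/2 = (7/5 + o/25 + u/50)/2 = 7/10 + o/50 + u/100)
k = -233 (k = -240 + 7 = -233)
p = -4633/20 (p = -233 - (7/10 + (1/50)*(-145) + (1/100)*85) = -233 - (7/10 - 29/10 + 17/20) = -233 - 1*(-27/20) = -233 + 27/20 = -4633/20 ≈ -231.65)
-31252 - p = -31252 - 1*(-4633/20) = -31252 + 4633/20 = -620407/20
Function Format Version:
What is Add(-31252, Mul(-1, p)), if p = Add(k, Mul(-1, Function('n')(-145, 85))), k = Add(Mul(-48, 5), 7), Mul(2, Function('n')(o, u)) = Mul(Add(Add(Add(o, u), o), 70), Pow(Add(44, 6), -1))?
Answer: Rational(-620407, 20) ≈ -31020.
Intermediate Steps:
Function('n')(o, u) = Add(Rational(7, 10), Mul(Rational(1, 50), o), Mul(Rational(1, 100), u)) (Function('n')(o, u) = Mul(Rational(1, 2), Mul(Add(Add(Add(o, u), o), 70), Pow(Add(44, 6), -1))) = Mul(Rational(1, 2), Mul(Add(Add(u, Mul(2, o)), 70), Pow(50, -1))) = Mul(Rational(1, 2), Mul(Add(70, u, Mul(2, o)), Rational(1, 50))) = Mul(Rational(1, 2), Add(Rational(7, 5), Mul(Rational(1, 25), o), Mul(Rational(1, 50), u))) = Add(Rational(7, 10), Mul(Rational(1, 50), o), Mul(Rational(1, 100), u)))
k = -233 (k = Add(-240, 7) = -233)
p = Rational(-4633, 20) (p = Add(-233, Mul(-1, Add(Rational(7, 10), Mul(Rational(1, 50), -145), Mul(Rational(1, 100), 85)))) = Add(-233, Mul(-1, Add(Rational(7, 10), Rational(-29, 10), Rational(17, 20)))) = Add(-233, Mul(-1, Rational(-27, 20))) = Add(-233, Rational(27, 20)) = Rational(-4633, 20) ≈ -231.65)
Add(-31252, Mul(-1, p)) = Add(-31252, Mul(-1, Rational(-4633, 20))) = Add(-31252, Rational(4633, 20)) = Rational(-620407, 20)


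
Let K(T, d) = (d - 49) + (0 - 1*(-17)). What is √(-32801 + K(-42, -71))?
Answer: 6*I*√914 ≈ 181.39*I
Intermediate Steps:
K(T, d) = -32 + d (K(T, d) = (-49 + d) + (0 + 17) = (-49 + d) + 17 = -32 + d)
√(-32801 + K(-42, -71)) = √(-32801 + (-32 - 71)) = √(-32801 - 103) = √(-32904) = 6*I*√914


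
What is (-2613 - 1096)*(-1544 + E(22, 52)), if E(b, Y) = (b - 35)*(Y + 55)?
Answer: 10885915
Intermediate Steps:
E(b, Y) = (-35 + b)*(55 + Y)
(-2613 - 1096)*(-1544 + E(22, 52)) = (-2613 - 1096)*(-1544 + (-1925 - 35*52 + 55*22 + 52*22)) = -3709*(-1544 + (-1925 - 1820 + 1210 + 1144)) = -3709*(-1544 - 1391) = -3709*(-2935) = 10885915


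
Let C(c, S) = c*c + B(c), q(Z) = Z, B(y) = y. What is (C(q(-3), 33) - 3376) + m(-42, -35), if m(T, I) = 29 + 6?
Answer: -3335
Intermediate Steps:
m(T, I) = 35
C(c, S) = c + c**2 (C(c, S) = c*c + c = c**2 + c = c + c**2)
(C(q(-3), 33) - 3376) + m(-42, -35) = (-3*(1 - 3) - 3376) + 35 = (-3*(-2) - 3376) + 35 = (6 - 3376) + 35 = -3370 + 35 = -3335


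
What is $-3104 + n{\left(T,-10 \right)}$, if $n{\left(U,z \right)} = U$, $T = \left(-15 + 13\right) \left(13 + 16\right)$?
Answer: $-3162$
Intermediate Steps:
$T = -58$ ($T = \left(-2\right) 29 = -58$)
$-3104 + n{\left(T,-10 \right)} = -3104 - 58 = -3162$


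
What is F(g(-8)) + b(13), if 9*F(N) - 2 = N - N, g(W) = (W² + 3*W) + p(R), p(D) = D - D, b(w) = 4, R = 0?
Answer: 38/9 ≈ 4.2222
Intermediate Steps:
p(D) = 0
g(W) = W² + 3*W (g(W) = (W² + 3*W) + 0 = W² + 3*W)
F(N) = 2/9 (F(N) = 2/9 + (N - N)/9 = 2/9 + (⅑)*0 = 2/9 + 0 = 2/9)
F(g(-8)) + b(13) = 2/9 + 4 = 38/9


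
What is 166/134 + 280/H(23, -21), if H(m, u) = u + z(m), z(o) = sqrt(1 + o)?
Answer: -119783/9313 - 560*sqrt(6)/417 ≈ -16.151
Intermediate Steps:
H(m, u) = u + sqrt(1 + m)
166/134 + 280/H(23, -21) = 166/134 + 280/(-21 + sqrt(1 + 23)) = 166*(1/134) + 280/(-21 + sqrt(24)) = 83/67 + 280/(-21 + 2*sqrt(6))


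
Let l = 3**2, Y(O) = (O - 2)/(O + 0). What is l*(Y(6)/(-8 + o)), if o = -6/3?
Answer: -3/5 ≈ -0.60000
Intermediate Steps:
o = -2 (o = -6*1/3 = -2)
Y(O) = (-2 + O)/O
l = 9
l*(Y(6)/(-8 + o)) = 9*(((-2 + 6)/6)/(-8 - 2)) = 9*(((1/6)*4)/(-10)) = 9*(-1/10*2/3) = 9*(-1/15) = -3/5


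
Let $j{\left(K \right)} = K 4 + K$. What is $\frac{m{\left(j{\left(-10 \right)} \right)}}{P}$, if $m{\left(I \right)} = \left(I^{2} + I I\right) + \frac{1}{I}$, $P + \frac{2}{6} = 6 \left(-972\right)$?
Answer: $- \frac{749997}{874850} \approx -0.85729$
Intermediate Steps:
$j{\left(K \right)} = 5 K$ ($j{\left(K \right)} = 4 K + K = 5 K$)
$P = - \frac{17497}{3}$ ($P = - \frac{1}{3} + 6 \left(-972\right) = - \frac{1}{3} - 5832 = - \frac{17497}{3} \approx -5832.3$)
$m{\left(I \right)} = \frac{1}{I} + 2 I^{2}$ ($m{\left(I \right)} = \left(I^{2} + I^{2}\right) + \frac{1}{I} = 2 I^{2} + \frac{1}{I} = \frac{1}{I} + 2 I^{2}$)
$\frac{m{\left(j{\left(-10 \right)} \right)}}{P} = \frac{\frac{1}{5 \left(-10\right)} \left(1 + 2 \left(5 \left(-10\right)\right)^{3}\right)}{- \frac{17497}{3}} = \frac{1 + 2 \left(-50\right)^{3}}{-50} \left(- \frac{3}{17497}\right) = - \frac{1 + 2 \left(-125000\right)}{50} \left(- \frac{3}{17497}\right) = - \frac{1 - 250000}{50} \left(- \frac{3}{17497}\right) = \left(- \frac{1}{50}\right) \left(-249999\right) \left(- \frac{3}{17497}\right) = \frac{249999}{50} \left(- \frac{3}{17497}\right) = - \frac{749997}{874850}$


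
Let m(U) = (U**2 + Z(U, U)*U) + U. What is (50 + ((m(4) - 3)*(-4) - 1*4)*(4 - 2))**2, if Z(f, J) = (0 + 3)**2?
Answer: 145924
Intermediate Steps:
Z(f, J) = 9 (Z(f, J) = 3**2 = 9)
m(U) = U**2 + 10*U (m(U) = (U**2 + 9*U) + U = U**2 + 10*U)
(50 + ((m(4) - 3)*(-4) - 1*4)*(4 - 2))**2 = (50 + ((4*(10 + 4) - 3)*(-4) - 1*4)*(4 - 2))**2 = (50 + ((4*14 - 3)*(-4) - 4)*2)**2 = (50 + ((56 - 3)*(-4) - 4)*2)**2 = (50 + (53*(-4) - 4)*2)**2 = (50 + (-212 - 4)*2)**2 = (50 - 216*2)**2 = (50 - 432)**2 = (-382)**2 = 145924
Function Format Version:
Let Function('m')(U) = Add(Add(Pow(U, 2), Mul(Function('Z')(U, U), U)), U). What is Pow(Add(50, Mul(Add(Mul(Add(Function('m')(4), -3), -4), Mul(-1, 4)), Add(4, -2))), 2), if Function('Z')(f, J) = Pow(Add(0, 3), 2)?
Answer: 145924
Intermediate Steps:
Function('Z')(f, J) = 9 (Function('Z')(f, J) = Pow(3, 2) = 9)
Function('m')(U) = Add(Pow(U, 2), Mul(10, U)) (Function('m')(U) = Add(Add(Pow(U, 2), Mul(9, U)), U) = Add(Pow(U, 2), Mul(10, U)))
Pow(Add(50, Mul(Add(Mul(Add(Function('m')(4), -3), -4), Mul(-1, 4)), Add(4, -2))), 2) = Pow(Add(50, Mul(Add(Mul(Add(Mul(4, Add(10, 4)), -3), -4), Mul(-1, 4)), Add(4, -2))), 2) = Pow(Add(50, Mul(Add(Mul(Add(Mul(4, 14), -3), -4), -4), 2)), 2) = Pow(Add(50, Mul(Add(Mul(Add(56, -3), -4), -4), 2)), 2) = Pow(Add(50, Mul(Add(Mul(53, -4), -4), 2)), 2) = Pow(Add(50, Mul(Add(-212, -4), 2)), 2) = Pow(Add(50, Mul(-216, 2)), 2) = Pow(Add(50, -432), 2) = Pow(-382, 2) = 145924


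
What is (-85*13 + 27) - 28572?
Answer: -29650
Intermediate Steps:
(-85*13 + 27) - 28572 = (-1105 + 27) - 28572 = -1078 - 28572 = -29650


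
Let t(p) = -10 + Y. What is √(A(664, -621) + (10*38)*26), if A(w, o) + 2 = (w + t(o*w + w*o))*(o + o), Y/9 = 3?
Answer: 2*I*√208981 ≈ 914.29*I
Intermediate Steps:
Y = 27 (Y = 9*3 = 27)
t(p) = 17 (t(p) = -10 + 27 = 17)
A(w, o) = -2 + 2*o*(17 + w) (A(w, o) = -2 + (w + 17)*(o + o) = -2 + (17 + w)*(2*o) = -2 + 2*o*(17 + w))
√(A(664, -621) + (10*38)*26) = √((-2 + 34*(-621) + 2*(-621)*664) + (10*38)*26) = √((-2 - 21114 - 824688) + 380*26) = √(-845804 + 9880) = √(-835924) = 2*I*√208981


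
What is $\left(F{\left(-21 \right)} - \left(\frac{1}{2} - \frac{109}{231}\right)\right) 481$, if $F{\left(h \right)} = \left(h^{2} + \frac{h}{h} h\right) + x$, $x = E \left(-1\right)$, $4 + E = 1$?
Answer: $\frac{93993653}{462} \approx 2.0345 \cdot 10^{5}$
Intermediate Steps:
$E = -3$ ($E = -4 + 1 = -3$)
$x = 3$ ($x = \left(-3\right) \left(-1\right) = 3$)
$F{\left(h \right)} = 3 + h + h^{2}$ ($F{\left(h \right)} = \left(h^{2} + \frac{h}{h} h\right) + 3 = \left(h^{2} + 1 h\right) + 3 = \left(h^{2} + h\right) + 3 = \left(h + h^{2}\right) + 3 = 3 + h + h^{2}$)
$\left(F{\left(-21 \right)} - \left(\frac{1}{2} - \frac{109}{231}\right)\right) 481 = \left(\left(3 - 21 + \left(-21\right)^{2}\right) - \left(\frac{1}{2} - \frac{109}{231}\right)\right) 481 = \left(\left(3 - 21 + 441\right) - \frac{13}{462}\right) 481 = \left(423 + \left(\frac{109}{231} - \frac{1}{2}\right)\right) 481 = \left(423 - \frac{13}{462}\right) 481 = \frac{195413}{462} \cdot 481 = \frac{93993653}{462}$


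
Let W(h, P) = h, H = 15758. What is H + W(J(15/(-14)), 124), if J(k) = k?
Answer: 220597/14 ≈ 15757.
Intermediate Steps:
H + W(J(15/(-14)), 124) = 15758 + 15/(-14) = 15758 + 15*(-1/14) = 15758 - 15/14 = 220597/14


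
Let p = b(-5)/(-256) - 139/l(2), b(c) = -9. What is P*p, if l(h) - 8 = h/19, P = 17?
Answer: -5735035/19712 ≈ -290.94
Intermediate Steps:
l(h) = 8 + h/19
p = -337355/19712 (p = -9/(-256) - 139/(8 + (1/19)*2) = -9*(-1/256) - 139/(8 + 2/19) = 9/256 - 139/154/19 = 9/256 - 139*19/154 = 9/256 - 2641/154 = -337355/19712 ≈ -17.114)
P*p = 17*(-337355/19712) = -5735035/19712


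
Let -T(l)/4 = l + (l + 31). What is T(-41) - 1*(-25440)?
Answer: 25644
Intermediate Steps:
T(l) = -124 - 8*l (T(l) = -4*(l + (l + 31)) = -4*(l + (31 + l)) = -4*(31 + 2*l) = -124 - 8*l)
T(-41) - 1*(-25440) = (-124 - 8*(-41)) - 1*(-25440) = (-124 + 328) + 25440 = 204 + 25440 = 25644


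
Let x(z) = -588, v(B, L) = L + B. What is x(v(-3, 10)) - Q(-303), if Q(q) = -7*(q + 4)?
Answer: -2681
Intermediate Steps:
v(B, L) = B + L
Q(q) = -28 - 7*q (Q(q) = -7*(4 + q) = -28 - 7*q)
x(v(-3, 10)) - Q(-303) = -588 - (-28 - 7*(-303)) = -588 - (-28 + 2121) = -588 - 1*2093 = -588 - 2093 = -2681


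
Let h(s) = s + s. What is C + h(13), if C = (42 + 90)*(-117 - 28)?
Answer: -19114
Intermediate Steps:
h(s) = 2*s
C = -19140 (C = 132*(-145) = -19140)
C + h(13) = -19140 + 2*13 = -19140 + 26 = -19114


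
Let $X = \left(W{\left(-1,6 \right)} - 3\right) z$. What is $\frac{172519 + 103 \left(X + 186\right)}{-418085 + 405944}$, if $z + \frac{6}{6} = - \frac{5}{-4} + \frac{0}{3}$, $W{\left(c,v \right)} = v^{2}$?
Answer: $- \frac{770107}{48564} \approx -15.858$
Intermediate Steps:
$z = \frac{1}{4}$ ($z = -1 + \left(- \frac{5}{-4} + \frac{0}{3}\right) = -1 + \left(\left(-5\right) \left(- \frac{1}{4}\right) + 0 \cdot \frac{1}{3}\right) = -1 + \left(\frac{5}{4} + 0\right) = -1 + \frac{5}{4} = \frac{1}{4} \approx 0.25$)
$X = \frac{33}{4}$ ($X = \left(6^{2} - 3\right) \frac{1}{4} = \left(36 - 3\right) \frac{1}{4} = 33 \cdot \frac{1}{4} = \frac{33}{4} \approx 8.25$)
$\frac{172519 + 103 \left(X + 186\right)}{-418085 + 405944} = \frac{172519 + 103 \left(\frac{33}{4} + 186\right)}{-418085 + 405944} = \frac{172519 + 103 \cdot \frac{777}{4}}{-12141} = \left(172519 + \frac{80031}{4}\right) \left(- \frac{1}{12141}\right) = \frac{770107}{4} \left(- \frac{1}{12141}\right) = - \frac{770107}{48564}$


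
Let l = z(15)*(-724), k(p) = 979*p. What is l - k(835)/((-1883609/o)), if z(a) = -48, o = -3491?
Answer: 62605409653/1883609 ≈ 33237.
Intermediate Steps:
l = 34752 (l = -48*(-724) = 34752)
l - k(835)/((-1883609/o)) = 34752 - 979*835/((-1883609/(-3491))) = 34752 - 817465/((-1883609*(-1/3491))) = 34752 - 817465/1883609/3491 = 34752 - 817465*3491/1883609 = 34752 - 1*2853770315/1883609 = 34752 - 2853770315/1883609 = 62605409653/1883609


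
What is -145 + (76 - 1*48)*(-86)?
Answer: -2553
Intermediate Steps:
-145 + (76 - 1*48)*(-86) = -145 + (76 - 48)*(-86) = -145 + 28*(-86) = -145 - 2408 = -2553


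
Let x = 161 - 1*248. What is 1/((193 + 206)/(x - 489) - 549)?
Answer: -192/105541 ≈ -0.0018192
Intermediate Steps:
x = -87 (x = 161 - 248 = -87)
1/((193 + 206)/(x - 489) - 549) = 1/((193 + 206)/(-87 - 489) - 549) = 1/(399/(-576) - 549) = 1/(399*(-1/576) - 549) = 1/(-133/192 - 549) = 1/(-105541/192) = -192/105541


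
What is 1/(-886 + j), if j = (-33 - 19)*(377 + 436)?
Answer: -1/43162 ≈ -2.3169e-5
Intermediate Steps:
j = -42276 (j = -52*813 = -42276)
1/(-886 + j) = 1/(-886 - 42276) = 1/(-43162) = -1/43162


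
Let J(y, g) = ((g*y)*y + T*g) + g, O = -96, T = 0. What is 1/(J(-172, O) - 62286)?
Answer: -1/2902446 ≈ -3.4454e-7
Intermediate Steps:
J(y, g) = g + g*y² (J(y, g) = ((g*y)*y + 0*g) + g = (g*y² + 0) + g = g*y² + g = g + g*y²)
1/(J(-172, O) - 62286) = 1/(-96*(1 + (-172)²) - 62286) = 1/(-96*(1 + 29584) - 62286) = 1/(-96*29585 - 62286) = 1/(-2840160 - 62286) = 1/(-2902446) = -1/2902446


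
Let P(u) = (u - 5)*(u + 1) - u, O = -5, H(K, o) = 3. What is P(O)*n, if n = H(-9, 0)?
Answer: 135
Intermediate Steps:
n = 3
P(u) = -u + (1 + u)*(-5 + u) (P(u) = (-5 + u)*(1 + u) - u = (1 + u)*(-5 + u) - u = -u + (1 + u)*(-5 + u))
P(O)*n = (-5 + (-5)**2 - 5*(-5))*3 = (-5 + 25 + 25)*3 = 45*3 = 135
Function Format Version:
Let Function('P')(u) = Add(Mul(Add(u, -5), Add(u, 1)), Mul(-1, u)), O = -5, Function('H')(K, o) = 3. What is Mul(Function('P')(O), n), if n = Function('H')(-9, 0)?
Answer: 135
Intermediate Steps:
n = 3
Function('P')(u) = Add(Mul(-1, u), Mul(Add(1, u), Add(-5, u))) (Function('P')(u) = Add(Mul(Add(-5, u), Add(1, u)), Mul(-1, u)) = Add(Mul(Add(1, u), Add(-5, u)), Mul(-1, u)) = Add(Mul(-1, u), Mul(Add(1, u), Add(-5, u))))
Mul(Function('P')(O), n) = Mul(Add(-5, Pow(-5, 2), Mul(-5, -5)), 3) = Mul(Add(-5, 25, 25), 3) = Mul(45, 3) = 135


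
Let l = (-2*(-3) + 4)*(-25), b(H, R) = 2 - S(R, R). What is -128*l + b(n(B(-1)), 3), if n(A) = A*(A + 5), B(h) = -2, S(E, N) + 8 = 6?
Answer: 32004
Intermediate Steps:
S(E, N) = -2 (S(E, N) = -8 + 6 = -2)
n(A) = A*(5 + A)
b(H, R) = 4 (b(H, R) = 2 - 1*(-2) = 2 + 2 = 4)
l = -250 (l = (6 + 4)*(-25) = 10*(-25) = -250)
-128*l + b(n(B(-1)), 3) = -128*(-250) + 4 = 32000 + 4 = 32004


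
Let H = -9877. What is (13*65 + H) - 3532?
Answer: -12564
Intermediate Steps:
(13*65 + H) - 3532 = (13*65 - 9877) - 3532 = (845 - 9877) - 3532 = -9032 - 3532 = -12564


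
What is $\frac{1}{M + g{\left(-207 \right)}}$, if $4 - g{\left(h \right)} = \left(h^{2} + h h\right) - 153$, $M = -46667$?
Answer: $- \frac{1}{132208} \approx -7.5638 \cdot 10^{-6}$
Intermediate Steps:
$g{\left(h \right)} = 157 - 2 h^{2}$ ($g{\left(h \right)} = 4 - \left(\left(h^{2} + h h\right) - 153\right) = 4 - \left(\left(h^{2} + h^{2}\right) - 153\right) = 4 - \left(2 h^{2} - 153\right) = 4 - \left(-153 + 2 h^{2}\right) = 157 - 2 h^{2}$)
$\frac{1}{M + g{\left(-207 \right)}} = \frac{1}{-46667 + \left(157 - 2 \left(-207\right)^{2}\right)} = \frac{1}{-46667 + \left(157 - 85698\right)} = \frac{1}{-46667 - 85541} = \frac{1}{-132208} = - \frac{1}{132208}$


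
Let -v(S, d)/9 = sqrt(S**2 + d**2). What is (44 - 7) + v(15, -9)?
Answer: 37 - 27*sqrt(34) ≈ -120.44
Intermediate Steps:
v(S, d) = -9*sqrt(S**2 + d**2)
(44 - 7) + v(15, -9) = (44 - 7) - 9*sqrt(15**2 + (-9)**2) = 37 - 9*sqrt(225 + 81) = 37 - 27*sqrt(34)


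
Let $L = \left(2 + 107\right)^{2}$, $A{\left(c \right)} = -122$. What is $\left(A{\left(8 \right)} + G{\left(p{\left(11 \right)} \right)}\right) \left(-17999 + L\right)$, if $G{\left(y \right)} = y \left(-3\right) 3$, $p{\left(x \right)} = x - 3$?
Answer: $1186892$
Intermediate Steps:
$L = 11881$ ($L = 109^{2} = 11881$)
$p{\left(x \right)} = -3 + x$ ($p{\left(x \right)} = x - 3 = -3 + x$)
$G{\left(y \right)} = - 9 y$ ($G{\left(y \right)} = - 3 y 3 = - 9 y$)
$\left(A{\left(8 \right)} + G{\left(p{\left(11 \right)} \right)}\right) \left(-17999 + L\right) = \left(-122 - 9 \left(-3 + 11\right)\right) \left(-17999 + 11881\right) = \left(-122 - 72\right) \left(-6118\right) = \left(-194\right) \left(-6118\right) = 1186892$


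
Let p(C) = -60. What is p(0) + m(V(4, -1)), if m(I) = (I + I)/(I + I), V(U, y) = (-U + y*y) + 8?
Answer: -59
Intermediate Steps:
V(U, y) = 8 + y² - U (V(U, y) = (-U + y²) + 8 = (y² - U) + 8 = 8 + y² - U)
m(I) = 1 (m(I) = (2*I)/((2*I)) = (2*I)*(1/(2*I)) = 1)
p(0) + m(V(4, -1)) = -60 + 1 = -59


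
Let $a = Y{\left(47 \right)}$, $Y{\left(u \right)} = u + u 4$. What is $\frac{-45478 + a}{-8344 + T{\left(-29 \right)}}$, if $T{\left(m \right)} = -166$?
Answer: $\frac{45243}{8510} \approx 5.3165$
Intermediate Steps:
$Y{\left(u \right)} = 5 u$ ($Y{\left(u \right)} = u + 4 u = 5 u$)
$a = 235$ ($a = 5 \cdot 47 = 235$)
$\frac{-45478 + a}{-8344 + T{\left(-29 \right)}} = \frac{-45478 + 235}{-8344 - 166} = - \frac{45243}{-8510} = \left(-45243\right) \left(- \frac{1}{8510}\right) = \frac{45243}{8510}$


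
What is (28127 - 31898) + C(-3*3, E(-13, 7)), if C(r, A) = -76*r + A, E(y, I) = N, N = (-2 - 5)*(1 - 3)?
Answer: -3073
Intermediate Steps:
N = 14 (N = -7*(-2) = 14)
E(y, I) = 14
C(r, A) = A - 76*r
(28127 - 31898) + C(-3*3, E(-13, 7)) = (28127 - 31898) + (14 - (-228)*3) = -3771 + (14 - 76*(-9)) = -3771 + (14 + 684) = -3771 + 698 = -3073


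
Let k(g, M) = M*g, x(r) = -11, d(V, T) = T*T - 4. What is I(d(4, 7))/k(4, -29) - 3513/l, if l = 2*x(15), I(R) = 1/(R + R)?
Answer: 18337849/114840 ≈ 159.68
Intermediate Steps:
d(V, T) = -4 + T² (d(V, T) = T² - 4 = -4 + T²)
I(R) = 1/(2*R)
l = -22 (l = 2*(-11) = -22)
I(d(4, 7))/k(4, -29) - 3513/l = (1/(2*(-4 + 7²)))/((-29*4)) - 3513/(-22) = (1/(2*(-4 + 49)))/(-116) - 3513*(-1/22) = ((½)/45)*(-1/116) + 3513/22 = ((½)*(1/45))*(-1/116) + 3513/22 = (1/90)*(-1/116) + 3513/22 = -1/10440 + 3513/22 = 18337849/114840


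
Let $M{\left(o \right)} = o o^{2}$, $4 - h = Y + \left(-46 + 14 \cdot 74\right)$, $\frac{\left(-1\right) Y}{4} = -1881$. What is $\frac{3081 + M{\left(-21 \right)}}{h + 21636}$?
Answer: $- \frac{3090}{6563} \approx -0.47082$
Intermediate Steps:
$Y = 7524$ ($Y = \left(-4\right) \left(-1881\right) = 7524$)
$h = -8510$ ($h = 4 - \left(7524 + \left(-46 + 14 \cdot 74\right)\right) = 4 - \left(7524 + \left(-46 + 1036\right)\right) = 4 - \left(7524 + 990\right) = 4 - 8514 = -8510$)
$M{\left(o \right)} = o^{3}$
$\frac{3081 + M{\left(-21 \right)}}{h + 21636} = \frac{3081 + \left(-21\right)^{3}}{-8510 + 21636} = \frac{3081 - 9261}{13126} = \left(-6180\right) \frac{1}{13126} = - \frac{3090}{6563}$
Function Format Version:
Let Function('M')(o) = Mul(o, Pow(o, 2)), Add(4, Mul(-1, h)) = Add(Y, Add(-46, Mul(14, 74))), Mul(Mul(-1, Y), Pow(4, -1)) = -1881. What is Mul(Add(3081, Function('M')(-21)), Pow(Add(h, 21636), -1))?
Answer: Rational(-3090, 6563) ≈ -0.47082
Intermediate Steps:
Y = 7524 (Y = Mul(-4, -1881) = 7524)
h = -8510 (h = Add(4, Mul(-1, Add(7524, Add(-46, Mul(14, 74))))) = Add(4, Mul(-1, Add(7524, Add(-46, 1036)))) = Add(4, Mul(-1, Add(7524, 990))) = Add(4, Mul(-1, 8514)) = Add(4, -8514) = -8510)
Function('M')(o) = Pow(o, 3)
Mul(Add(3081, Function('M')(-21)), Pow(Add(h, 21636), -1)) = Mul(Add(3081, Pow(-21, 3)), Pow(Add(-8510, 21636), -1)) = Mul(Add(3081, -9261), Pow(13126, -1)) = Mul(-6180, Rational(1, 13126)) = Rational(-3090, 6563)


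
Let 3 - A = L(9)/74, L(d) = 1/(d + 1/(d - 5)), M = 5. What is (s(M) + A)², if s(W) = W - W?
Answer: 16851025/1874161 ≈ 8.9912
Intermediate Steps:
L(d) = 1/(d + 1/(-5 + d))
s(W) = 0
A = 4105/1369 (A = 3 - (-5 + 9)/(1 + 9² - 5*9)/74 = 3 - 4/(1 + 81 - 45)/74 = 3 - 4/37/74 = 3 - (1/37)*4/74 = 3 - 4/(37*74) = 3 - 1*2/1369 = 3 - 2/1369 = 4105/1369 ≈ 2.9985)
(s(M) + A)² = (0 + 4105/1369)² = (4105/1369)² = 16851025/1874161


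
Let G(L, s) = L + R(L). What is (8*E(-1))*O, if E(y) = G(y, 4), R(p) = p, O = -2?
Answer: 32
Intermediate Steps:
G(L, s) = 2*L (G(L, s) = L + L = 2*L)
E(y) = 2*y
(8*E(-1))*O = (8*(2*(-1)))*(-2) = (8*(-2))*(-2) = -16*(-2) = 32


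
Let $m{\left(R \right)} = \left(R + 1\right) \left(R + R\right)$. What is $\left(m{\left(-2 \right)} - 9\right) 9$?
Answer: $-45$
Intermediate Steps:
$m{\left(R \right)} = 2 R \left(1 + R\right)$ ($m{\left(R \right)} = \left(1 + R\right) 2 R = 2 R \left(1 + R\right)$)
$\left(m{\left(-2 \right)} - 9\right) 9 = \left(2 \left(-2\right) \left(1 - 2\right) - 9\right) 9 = \left(2 \left(-2\right) \left(-1\right) - 9\right) 9 = \left(4 - 9\right) 9 = \left(-5\right) 9 = -45$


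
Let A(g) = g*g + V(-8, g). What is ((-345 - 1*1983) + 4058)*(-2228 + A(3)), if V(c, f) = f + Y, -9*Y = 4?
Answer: -34510040/9 ≈ -3.8344e+6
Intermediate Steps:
Y = -4/9 (Y = -1/9*4 = -4/9 ≈ -0.44444)
V(c, f) = -4/9 + f (V(c, f) = f - 4/9 = -4/9 + f)
A(g) = -4/9 + g + g**2 (A(g) = g*g + (-4/9 + g) = g**2 + (-4/9 + g) = -4/9 + g + g**2)
((-345 - 1*1983) + 4058)*(-2228 + A(3)) = ((-345 - 1*1983) + 4058)*(-2228 + (-4/9 + 3 + 3**2)) = ((-345 - 1983) + 4058)*(-2228 + (-4/9 + 3 + 9)) = (-2328 + 4058)*(-2228 + 104/9) = 1730*(-19948/9) = -34510040/9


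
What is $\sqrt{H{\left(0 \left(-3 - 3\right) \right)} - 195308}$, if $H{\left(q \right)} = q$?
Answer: $2 i \sqrt{48827} \approx 441.94 i$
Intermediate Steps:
$\sqrt{H{\left(0 \left(-3 - 3\right) \right)} - 195308} = \sqrt{0 \left(-3 - 3\right) - 195308} = \sqrt{0 \left(-6\right) - 195308} = \sqrt{0 - 195308} = \sqrt{-195308} = 2 i \sqrt{48827}$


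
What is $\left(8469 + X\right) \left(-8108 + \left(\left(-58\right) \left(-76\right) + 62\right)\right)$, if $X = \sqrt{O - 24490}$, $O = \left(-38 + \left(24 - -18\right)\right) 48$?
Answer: $-30810222 - 3638 i \sqrt{24298} \approx -3.081 \cdot 10^{7} - 5.6709 \cdot 10^{5} i$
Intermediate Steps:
$O = 192$ ($O = \left(-38 + \left(24 + 18\right)\right) 48 = \left(-38 + 42\right) 48 = 4 \cdot 48 = 192$)
$X = i \sqrt{24298}$ ($X = \sqrt{192 - 24490} = \sqrt{-24298} = i \sqrt{24298} \approx 155.88 i$)
$\left(8469 + X\right) \left(-8108 + \left(\left(-58\right) \left(-76\right) + 62\right)\right) = \left(8469 + i \sqrt{24298}\right) \left(-8108 + \left(\left(-58\right) \left(-76\right) + 62\right)\right) = \left(8469 + i \sqrt{24298}\right) \left(-8108 + \left(4408 + 62\right)\right) = \left(8469 + i \sqrt{24298}\right) \left(-8108 + 4470\right) = \left(8469 + i \sqrt{24298}\right) \left(-3638\right) = -30810222 - 3638 i \sqrt{24298}$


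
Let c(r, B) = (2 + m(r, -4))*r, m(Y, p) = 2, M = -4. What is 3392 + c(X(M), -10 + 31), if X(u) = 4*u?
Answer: 3328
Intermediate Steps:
c(r, B) = 4*r (c(r, B) = (2 + 2)*r = 4*r)
3392 + c(X(M), -10 + 31) = 3392 + 4*(4*(-4)) = 3392 + 4*(-16) = 3392 - 64 = 3328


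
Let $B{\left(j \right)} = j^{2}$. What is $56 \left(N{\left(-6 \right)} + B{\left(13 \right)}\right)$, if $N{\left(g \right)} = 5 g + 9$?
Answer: $8288$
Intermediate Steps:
$N{\left(g \right)} = 9 + 5 g$
$56 \left(N{\left(-6 \right)} + B{\left(13 \right)}\right) = 56 \left(\left(9 + 5 \left(-6\right)\right) + 13^{2}\right) = 56 \left(\left(9 - 30\right) + 169\right) = 56 \left(-21 + 169\right) = 56 \cdot 148 = 8288$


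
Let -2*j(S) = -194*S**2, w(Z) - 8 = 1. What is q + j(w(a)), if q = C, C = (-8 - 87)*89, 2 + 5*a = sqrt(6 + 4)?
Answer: -598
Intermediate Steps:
a = -2/5 + sqrt(10)/5 (a = -2/5 + sqrt(6 + 4)/5 = -2/5 + sqrt(10)/5 ≈ 0.23246)
w(Z) = 9 (w(Z) = 8 + 1 = 9)
C = -8455 (C = -95*89 = -8455)
q = -8455
j(S) = 97*S**2 (j(S) = -(-97)*S**2 = 97*S**2)
q + j(w(a)) = -8455 + 97*9**2 = -8455 + 97*81 = -8455 + 7857 = -598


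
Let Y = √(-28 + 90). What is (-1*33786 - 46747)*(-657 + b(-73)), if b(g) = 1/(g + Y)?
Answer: 278683802236/5267 + 80533*√62/5267 ≈ 5.2911e+7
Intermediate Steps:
Y = √62 ≈ 7.8740
b(g) = 1/(g + √62)
(-1*33786 - 46747)*(-657 + b(-73)) = (-1*33786 - 46747)*(-657 + 1/(-73 + √62)) = (-33786 - 46747)*(-657 + 1/(-73 + √62)) = -80533*(-657 + 1/(-73 + √62)) = 52910181 - 80533/(-73 + √62)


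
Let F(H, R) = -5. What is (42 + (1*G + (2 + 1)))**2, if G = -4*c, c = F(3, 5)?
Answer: 4225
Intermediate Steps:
c = -5
G = 20 (G = -4*(-5) = 20)
(42 + (1*G + (2 + 1)))**2 = (42 + (1*20 + (2 + 1)))**2 = (42 + (20 + 3))**2 = (42 + 23)**2 = 65**2 = 4225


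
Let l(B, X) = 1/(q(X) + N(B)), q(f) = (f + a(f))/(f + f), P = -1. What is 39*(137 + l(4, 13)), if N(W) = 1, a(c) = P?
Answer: 102024/19 ≈ 5369.7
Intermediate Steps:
a(c) = -1
q(f) = (-1 + f)/(2*f) (q(f) = (f - 1)/(f + f) = (-1 + f)/((2*f)) = (-1 + f)*(1/(2*f)) = (-1 + f)/(2*f))
l(B, X) = 1/(1 + (-1 + X)/(2*X)) (l(B, X) = 1/((-1 + X)/(2*X) + 1) = 1/(1 + (-1 + X)/(2*X)))
39*(137 + l(4, 13)) = 39*(137 + 2*13/(-1 + 3*13)) = 39*(137 + 2*13/(-1 + 39)) = 39*(137 + 2*13/38) = 39*(137 + 2*13*(1/38)) = 39*(137 + 13/19) = 39*(2616/19) = 102024/19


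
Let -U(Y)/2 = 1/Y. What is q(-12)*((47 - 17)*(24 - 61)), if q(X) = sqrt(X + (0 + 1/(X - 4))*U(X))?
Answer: -185*I*sqrt(6918)/4 ≈ -3846.8*I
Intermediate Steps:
U(Y) = -2/Y
q(X) = sqrt(X - 2/(X*(-4 + X))) (q(X) = sqrt(X + (0 + 1/(X - 4))*(-2/X)) = sqrt(X + (0 + 1/(-4 + X))*(-2/X)) = sqrt(X + (-2/X)/(-4 + X)) = sqrt(X - 2/(X*(-4 + X))))
q(-12)*((47 - 17)*(24 - 61)) = sqrt((-2 + (-12)**2*(-4 - 12))/((-12)*(-4 - 12)))*((47 - 17)*(24 - 61)) = sqrt(-1/12*(-2 + 144*(-16))/(-16))*(30*(-37)) = sqrt(-1/12*(-1/16)*(-2 - 2304))*(-1110) = sqrt(-1/12*(-1/16)*(-2306))*(-1110) = sqrt(-1153/96)*(-1110) = (I*sqrt(6918)/24)*(-1110) = -185*I*sqrt(6918)/4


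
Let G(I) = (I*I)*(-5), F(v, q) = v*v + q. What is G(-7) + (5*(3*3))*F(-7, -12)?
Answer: 1420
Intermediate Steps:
F(v, q) = q + v² (F(v, q) = v² + q = q + v²)
G(I) = -5*I² (G(I) = I²*(-5) = -5*I²)
G(-7) + (5*(3*3))*F(-7, -12) = -5*(-7)² + (5*(3*3))*(-12 + (-7)²) = -5*49 + (5*9)*(-12 + 49) = -245 + 45*37 = -245 + 1665 = 1420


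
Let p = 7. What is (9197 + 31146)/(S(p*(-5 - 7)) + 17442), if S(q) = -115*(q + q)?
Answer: 40343/36762 ≈ 1.0974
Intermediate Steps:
S(q) = -230*q
(9197 + 31146)/(S(p*(-5 - 7)) + 17442) = (9197 + 31146)/(-1610*(-5 - 7) + 17442) = 40343/(-1610*(-12) + 17442) = 40343/(-230*(-84) + 17442) = 40343/(19320 + 17442) = 40343/36762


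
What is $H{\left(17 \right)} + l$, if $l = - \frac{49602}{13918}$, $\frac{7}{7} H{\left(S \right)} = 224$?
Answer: $\frac{1534015}{6959} \approx 220.44$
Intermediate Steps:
$H{\left(S \right)} = 224$
$l = - \frac{24801}{6959}$ ($l = \left(-49602\right) \frac{1}{13918} = - \frac{24801}{6959} \approx -3.5639$)
$H{\left(17 \right)} + l = 224 - \frac{24801}{6959} = \frac{1534015}{6959}$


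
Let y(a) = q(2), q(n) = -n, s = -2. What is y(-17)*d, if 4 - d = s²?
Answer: 0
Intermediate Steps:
y(a) = -2 (y(a) = -1*2 = -2)
d = 0 (d = 4 - 1*(-2)² = 4 - 1*4 = 4 - 4 = 0)
y(-17)*d = -2*0 = 0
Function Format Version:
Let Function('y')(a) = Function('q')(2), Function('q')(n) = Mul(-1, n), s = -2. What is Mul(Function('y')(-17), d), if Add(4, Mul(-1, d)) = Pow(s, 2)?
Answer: 0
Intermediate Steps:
Function('y')(a) = -2 (Function('y')(a) = Mul(-1, 2) = -2)
d = 0 (d = Add(4, Mul(-1, Pow(-2, 2))) = Add(4, Mul(-1, 4)) = Add(4, -4) = 0)
Mul(Function('y')(-17), d) = Mul(-2, 0) = 0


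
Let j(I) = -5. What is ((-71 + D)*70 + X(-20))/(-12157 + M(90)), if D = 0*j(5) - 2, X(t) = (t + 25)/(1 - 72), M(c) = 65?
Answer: 362815/858532 ≈ 0.42260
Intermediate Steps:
X(t) = -25/71 - t/71 (X(t) = (25 + t)/(-71) = (25 + t)*(-1/71) = -25/71 - t/71)
D = -2 (D = 0*(-5) - 2 = 0 - 2 = -2)
((-71 + D)*70 + X(-20))/(-12157 + M(90)) = ((-71 - 2)*70 + (-25/71 - 1/71*(-20)))/(-12157 + 65) = (-73*70 + (-25/71 + 20/71))/(-12092) = (-5110 - 5/71)*(-1/12092) = -362815/71*(-1/12092) = 362815/858532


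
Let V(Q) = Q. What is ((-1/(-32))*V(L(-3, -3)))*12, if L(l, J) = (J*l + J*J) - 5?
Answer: 39/8 ≈ 4.8750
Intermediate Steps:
L(l, J) = -5 + J**2 + J*l (L(l, J) = (J*l + J**2) - 5 = (J**2 + J*l) - 5 = -5 + J**2 + J*l)
((-1/(-32))*V(L(-3, -3)))*12 = ((-1/(-32))*(-5 + (-3)**2 - 3*(-3)))*12 = ((-1*(-1/32))*(-5 + 9 + 9))*12 = ((1/32)*13)*12 = (13/32)*12 = 39/8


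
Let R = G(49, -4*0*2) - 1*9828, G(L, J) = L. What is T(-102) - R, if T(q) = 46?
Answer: 9825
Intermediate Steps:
R = -9779 (R = 49 - 1*9828 = 49 - 9828 = -9779)
T(-102) - R = 46 - 1*(-9779) = 46 + 9779 = 9825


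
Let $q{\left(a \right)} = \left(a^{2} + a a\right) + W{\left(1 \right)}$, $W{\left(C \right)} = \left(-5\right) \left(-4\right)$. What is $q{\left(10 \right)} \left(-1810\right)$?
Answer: $-398200$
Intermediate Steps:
$W{\left(C \right)} = 20$
$q{\left(a \right)} = 20 + 2 a^{2}$ ($q{\left(a \right)} = \left(a^{2} + a a\right) + 20 = \left(a^{2} + a^{2}\right) + 20 = 2 a^{2} + 20 = 20 + 2 a^{2}$)
$q{\left(10 \right)} \left(-1810\right) = \left(20 + 2 \cdot 10^{2}\right) \left(-1810\right) = \left(20 + 2 \cdot 100\right) \left(-1810\right) = \left(20 + 200\right) \left(-1810\right) = 220 \left(-1810\right) = -398200$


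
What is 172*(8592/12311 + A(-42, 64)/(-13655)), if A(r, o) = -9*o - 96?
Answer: 21602641344/168106705 ≈ 128.51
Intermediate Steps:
A(r, o) = -96 - 9*o
172*(8592/12311 + A(-42, 64)/(-13655)) = 172*(8592/12311 + (-96 - 9*64)/(-13655)) = 172*(8592*(1/12311) + (-96 - 576)*(-1/13655)) = 172*(8592/12311 - 672*(-1/13655)) = 172*(8592/12311 + 672/13655) = 172*(125596752/168106705) = 21602641344/168106705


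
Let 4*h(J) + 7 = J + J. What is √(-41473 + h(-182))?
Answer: I*√166263/2 ≈ 203.88*I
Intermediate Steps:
h(J) = -7/4 + J/2 (h(J) = -7/4 + (J + J)/4 = -7/4 + (2*J)/4 = -7/4 + J/2)
√(-41473 + h(-182)) = √(-41473 + (-7/4 + (½)*(-182))) = √(-41473 + (-7/4 - 91)) = √(-41473 - 371/4) = √(-166263/4) = I*√166263/2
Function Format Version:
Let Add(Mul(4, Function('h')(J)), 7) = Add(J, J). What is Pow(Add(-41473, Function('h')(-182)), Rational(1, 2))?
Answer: Mul(Rational(1, 2), I, Pow(166263, Rational(1, 2))) ≈ Mul(203.88, I)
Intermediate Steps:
Function('h')(J) = Add(Rational(-7, 4), Mul(Rational(1, 2), J)) (Function('h')(J) = Add(Rational(-7, 4), Mul(Rational(1, 4), Add(J, J))) = Add(Rational(-7, 4), Mul(Rational(1, 4), Mul(2, J))) = Add(Rational(-7, 4), Mul(Rational(1, 2), J)))
Pow(Add(-41473, Function('h')(-182)), Rational(1, 2)) = Pow(Add(-41473, Add(Rational(-7, 4), Mul(Rational(1, 2), -182))), Rational(1, 2)) = Pow(Add(-41473, Add(Rational(-7, 4), -91)), Rational(1, 2)) = Pow(Add(-41473, Rational(-371, 4)), Rational(1, 2)) = Pow(Rational(-166263, 4), Rational(1, 2)) = Mul(Rational(1, 2), I, Pow(166263, Rational(1, 2)))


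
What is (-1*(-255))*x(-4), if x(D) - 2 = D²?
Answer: 4590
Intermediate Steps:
x(D) = 2 + D²
(-1*(-255))*x(-4) = (-1*(-255))*(2 + (-4)²) = 255*(2 + 16) = 255*18 = 4590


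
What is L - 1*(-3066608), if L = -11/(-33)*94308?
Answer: 3098044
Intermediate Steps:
L = 31436 (L = -11*(-1/33)*94308 = (⅓)*94308 = 31436)
L - 1*(-3066608) = 31436 - 1*(-3066608) = 31436 + 3066608 = 3098044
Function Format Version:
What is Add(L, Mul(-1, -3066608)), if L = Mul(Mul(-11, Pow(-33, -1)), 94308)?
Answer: 3098044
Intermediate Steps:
L = 31436 (L = Mul(Mul(-11, Rational(-1, 33)), 94308) = Mul(Rational(1, 3), 94308) = 31436)
Add(L, Mul(-1, -3066608)) = Add(31436, Mul(-1, -3066608)) = Add(31436, 3066608) = 3098044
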